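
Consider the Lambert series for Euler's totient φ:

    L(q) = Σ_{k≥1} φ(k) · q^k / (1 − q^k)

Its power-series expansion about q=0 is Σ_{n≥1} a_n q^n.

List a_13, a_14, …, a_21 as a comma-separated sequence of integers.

q^13  k|13↦φ(k): 1:1 13:12  a_13=13
[q^14] φ(14)=6,φ(7)=6,φ(2)=1,φ(1)=1 ⇒ 14
q^15  k|15↦φ(k): 1:1 3:2 5:4 15:8  a_15=15
[q^16] φ(16)=8,φ(8)=4,φ(4)=2,φ(2)=1,φ(1)=1 ⇒ 16
d|17:{1,17}  Σφ=1+16=17
d|18:{1,2,3,6,9,18}  Σφ=1+1+2+2+6+6=18
[q^19] φ(1)=1,φ(19)=18 ⇒ 19
q^20  k|20↦φ(k): 20:8 10:4 5:4 4:2 2:1 1:1  a_20=20
n=21: 21·1 7·3 3·7 1·21  φ→[12+6+2+1]=21

13, 14, 15, 16, 17, 18, 19, 20, 21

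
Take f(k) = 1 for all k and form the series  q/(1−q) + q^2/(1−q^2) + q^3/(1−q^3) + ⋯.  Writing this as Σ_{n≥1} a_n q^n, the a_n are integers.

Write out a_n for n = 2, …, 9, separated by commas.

2, 2, 3, 2, 4, 2, 4, 3

d|2:{1,2}  Σf=1+1=2
q^3  k|3↦f(k): 1:1 3:1  a_3=2
q^4  k|4↦f(k): 4:1 2:1 1:1  a_4=3
q^5  k|5↦f(k): 1:1 5:1  a_5=2
n=6: 1·6 2·3 3·2 6·1  f→[1+1+1+1]=4
d|7:{1,7}  Σf=1+1=2
n=8: 8·1 4·2 2·4 1·8  f→[1+1+1+1]=4
[q^9] f(9)=1,f(3)=1,f(1)=1 ⇒ 3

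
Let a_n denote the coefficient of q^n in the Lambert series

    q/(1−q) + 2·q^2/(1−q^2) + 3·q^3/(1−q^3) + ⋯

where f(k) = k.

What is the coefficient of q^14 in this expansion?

[q^14] f(14)=14,f(7)=7,f(2)=2,f(1)=1 ⇒ 24

a_14 = 24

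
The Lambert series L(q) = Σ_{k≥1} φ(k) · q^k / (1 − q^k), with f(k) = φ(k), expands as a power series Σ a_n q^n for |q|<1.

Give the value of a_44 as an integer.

d|44:{1,2,4,11,22,44}  Σφ=1+1+2+10+10+20=44

a_44 = 44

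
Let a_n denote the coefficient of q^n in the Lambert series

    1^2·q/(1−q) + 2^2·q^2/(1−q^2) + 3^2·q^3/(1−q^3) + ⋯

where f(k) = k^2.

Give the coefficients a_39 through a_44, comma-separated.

q^39  k|39↦f(k): 1:1 3:9 13:169 39:1521  a_39=1700
n=40: 40·1 20·2 10·4 8·5 5·8 4·10 2·20 1·40  f→[1600+400+100+64+25+16+4+1]=2210
q^41  k|41↦f(k): 41:1681 1:1  a_41=1682
n=42: 42·1 21·2 14·3 7·6 6·7 3·14 2·21 1·42  f→[1764+441+196+49+36+9+4+1]=2500
n=43: 43·1 1·43  f→[1849+1]=1850
[q^44] f(1)=1,f(2)=4,f(4)=16,f(11)=121,f(22)=484,f(44)=1936 ⇒ 2562

1700, 2210, 1682, 2500, 1850, 2562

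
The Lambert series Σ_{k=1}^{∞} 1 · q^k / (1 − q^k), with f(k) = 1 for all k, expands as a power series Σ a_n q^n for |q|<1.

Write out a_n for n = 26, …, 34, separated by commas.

n=26: 26·1 13·2 2·13 1·26  f→[1+1+1+1]=4
q^27  k|27↦f(k): 27:1 9:1 3:1 1:1  a_27=4
[q^28] f(28)=1,f(14)=1,f(7)=1,f(4)=1,f(2)=1,f(1)=1 ⇒ 6
[q^29] f(29)=1,f(1)=1 ⇒ 2
[q^30] f(1)=1,f(2)=1,f(3)=1,f(5)=1,f(6)=1,f(10)=1,f(15)=1,f(30)=1 ⇒ 8
n=31: 1·31 31·1  f→[1+1]=2
[q^32] f(32)=1,f(16)=1,f(8)=1,f(4)=1,f(2)=1,f(1)=1 ⇒ 6
d|33:{1,3,11,33}  Σf=1+1+1+1=4
q^34  k|34↦f(k): 34:1 17:1 2:1 1:1  a_34=4

4, 4, 6, 2, 8, 2, 6, 4, 4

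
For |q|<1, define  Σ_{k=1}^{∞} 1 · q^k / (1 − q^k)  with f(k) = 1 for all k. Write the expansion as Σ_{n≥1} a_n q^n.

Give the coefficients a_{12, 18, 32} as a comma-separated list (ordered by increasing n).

6, 6, 6

d|12:{12,6,4,3,2,1}  Σf=1+1+1+1+1+1=6
q^18  k|18↦f(k): 1:1 2:1 3:1 6:1 9:1 18:1  a_18=6
d|32:{32,16,8,4,2,1}  Σf=1+1+1+1+1+1=6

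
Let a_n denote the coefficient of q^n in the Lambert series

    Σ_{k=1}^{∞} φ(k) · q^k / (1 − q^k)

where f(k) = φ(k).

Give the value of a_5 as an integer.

n=5: 5·1 1·5  φ→[4+1]=5

a_5 = 5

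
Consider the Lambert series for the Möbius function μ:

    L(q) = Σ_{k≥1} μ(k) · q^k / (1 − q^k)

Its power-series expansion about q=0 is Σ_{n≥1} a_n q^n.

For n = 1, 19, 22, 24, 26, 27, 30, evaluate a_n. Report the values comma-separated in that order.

1, 0, 0, 0, 0, 0, 0

[q^1] μ(1)=1 ⇒ 1
[q^19] μ(1)=1,μ(19)=-1 ⇒ 0
q^22  k|22↦μ(k): 22:1 11:-1 2:-1 1:1  a_22=0
n=24: 24·1 12·2 8·3 6·4 4·6 3·8 2·12 1·24  μ→[0+0+0+1+0+(-1)+(-1)+1]=0
d|26:{26,13,2,1}  Σμ=1+(-1)+(-1)+1=0
d|27:{27,9,3,1}  Σμ=0+0+(-1)+1=0
n=30: 30·1 15·2 10·3 6·5 5·6 3·10 2·15 1·30  μ→[(-1)+1+1+1+(-1)+(-1)+(-1)+1]=0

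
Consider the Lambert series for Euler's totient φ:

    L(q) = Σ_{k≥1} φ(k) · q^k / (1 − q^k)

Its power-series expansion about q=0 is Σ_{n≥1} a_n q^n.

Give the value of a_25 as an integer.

d|25:{25,5,1}  Σφ=20+4+1=25

a_25 = 25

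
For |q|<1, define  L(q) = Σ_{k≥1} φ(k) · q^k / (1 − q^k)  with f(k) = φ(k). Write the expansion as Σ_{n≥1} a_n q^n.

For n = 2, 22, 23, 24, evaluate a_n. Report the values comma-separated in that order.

n=2: 2·1 1·2  φ→[1+1]=2
d|22:{22,11,2,1}  Σφ=10+10+1+1=22
n=23: 23·1 1·23  φ→[22+1]=23
n=24: 1·24 2·12 3·8 4·6 6·4 8·3 12·2 24·1  φ→[1+1+2+2+2+4+4+8]=24

2, 22, 23, 24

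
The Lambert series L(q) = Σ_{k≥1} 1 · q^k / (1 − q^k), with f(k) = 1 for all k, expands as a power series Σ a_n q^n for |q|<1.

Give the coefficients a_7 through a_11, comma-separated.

[q^7] f(1)=1,f(7)=1 ⇒ 2
d|8:{1,2,4,8}  Σf=1+1+1+1=4
[q^9] f(9)=1,f(3)=1,f(1)=1 ⇒ 3
[q^10] f(1)=1,f(2)=1,f(5)=1,f(10)=1 ⇒ 4
q^11  k|11↦f(k): 11:1 1:1  a_11=2

2, 4, 3, 4, 2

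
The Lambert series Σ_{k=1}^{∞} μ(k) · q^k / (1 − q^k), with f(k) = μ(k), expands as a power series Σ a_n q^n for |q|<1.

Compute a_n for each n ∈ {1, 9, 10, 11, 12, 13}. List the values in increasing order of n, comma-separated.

n=1: 1·1  μ→[1]=1
q^9  k|9↦μ(k): 9:0 3:-1 1:1  a_9=0
n=10: 1·10 2·5 5·2 10·1  μ→[1+(-1)+(-1)+1]=0
d|11:{1,11}  Σμ=1+(-1)=0
n=12: 12·1 6·2 4·3 3·4 2·6 1·12  μ→[0+1+0+(-1)+(-1)+1]=0
q^13  k|13↦μ(k): 13:-1 1:1  a_13=0

1, 0, 0, 0, 0, 0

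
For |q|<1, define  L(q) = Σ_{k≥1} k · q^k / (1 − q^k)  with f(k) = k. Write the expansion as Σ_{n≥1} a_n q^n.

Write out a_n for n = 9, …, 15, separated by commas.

13, 18, 12, 28, 14, 24, 24

q^9  k|9↦f(k): 9:9 3:3 1:1  a_9=13
n=10: 1·10 2·5 5·2 10·1  f→[1+2+5+10]=18
q^11  k|11↦f(k): 11:11 1:1  a_11=12
d|12:{12,6,4,3,2,1}  Σf=12+6+4+3+2+1=28
n=13: 13·1 1·13  f→[13+1]=14
d|14:{14,7,2,1}  Σf=14+7+2+1=24
[q^15] f(15)=15,f(5)=5,f(3)=3,f(1)=1 ⇒ 24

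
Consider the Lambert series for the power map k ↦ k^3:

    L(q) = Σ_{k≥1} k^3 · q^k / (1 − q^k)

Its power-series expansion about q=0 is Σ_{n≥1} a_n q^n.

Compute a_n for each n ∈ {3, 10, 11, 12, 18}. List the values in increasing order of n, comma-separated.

[q^3] f(1)=1,f(3)=27 ⇒ 28
d|10:{10,5,2,1}  Σf=1000+125+8+1=1134
q^11  k|11↦f(k): 1:1 11:1331  a_11=1332
q^12  k|12↦f(k): 12:1728 6:216 4:64 3:27 2:8 1:1  a_12=2044
[q^18] f(1)=1,f(2)=8,f(3)=27,f(6)=216,f(9)=729,f(18)=5832 ⇒ 6813

28, 1134, 1332, 2044, 6813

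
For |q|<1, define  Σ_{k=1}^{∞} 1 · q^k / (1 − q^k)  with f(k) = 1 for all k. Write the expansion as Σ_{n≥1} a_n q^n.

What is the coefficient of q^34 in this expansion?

d|34:{1,2,17,34}  Σf=1+1+1+1=4

a_34 = 4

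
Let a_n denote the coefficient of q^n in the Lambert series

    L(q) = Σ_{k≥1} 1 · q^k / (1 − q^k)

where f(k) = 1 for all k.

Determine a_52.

q^52  k|52↦f(k): 1:1 2:1 4:1 13:1 26:1 52:1  a_52=6

a_52 = 6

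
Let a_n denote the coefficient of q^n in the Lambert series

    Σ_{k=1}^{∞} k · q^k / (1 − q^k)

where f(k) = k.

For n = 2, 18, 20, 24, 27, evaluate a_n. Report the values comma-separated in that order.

n=2: 2·1 1·2  f→[2+1]=3
[q^18] f(1)=1,f(2)=2,f(3)=3,f(6)=6,f(9)=9,f(18)=18 ⇒ 39
n=20: 1·20 2·10 4·5 5·4 10·2 20·1  f→[1+2+4+5+10+20]=42
q^24  k|24↦f(k): 1:1 2:2 3:3 4:4 6:6 8:8 12:12 24:24  a_24=60
n=27: 1·27 3·9 9·3 27·1  f→[1+3+9+27]=40

3, 39, 42, 60, 40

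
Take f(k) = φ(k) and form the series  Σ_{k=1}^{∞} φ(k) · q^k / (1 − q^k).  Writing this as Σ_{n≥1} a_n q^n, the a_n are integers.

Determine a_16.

[q^16] φ(16)=8,φ(8)=4,φ(4)=2,φ(2)=1,φ(1)=1 ⇒ 16

a_16 = 16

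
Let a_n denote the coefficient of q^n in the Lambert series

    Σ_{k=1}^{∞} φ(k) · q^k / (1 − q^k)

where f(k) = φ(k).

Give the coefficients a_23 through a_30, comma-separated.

d|23:{23,1}  Σφ=22+1=23
n=24: 1·24 2·12 3·8 4·6 6·4 8·3 12·2 24·1  φ→[1+1+2+2+2+4+4+8]=24
d|25:{1,5,25}  Σφ=1+4+20=25
d|26:{26,13,2,1}  Σφ=12+12+1+1=26
d|27:{1,3,9,27}  Σφ=1+2+6+18=27
[q^28] φ(28)=12,φ(14)=6,φ(7)=6,φ(4)=2,φ(2)=1,φ(1)=1 ⇒ 28
d|29:{29,1}  Σφ=28+1=29
d|30:{1,2,3,5,6,10,15,30}  Σφ=1+1+2+4+2+4+8+8=30

23, 24, 25, 26, 27, 28, 29, 30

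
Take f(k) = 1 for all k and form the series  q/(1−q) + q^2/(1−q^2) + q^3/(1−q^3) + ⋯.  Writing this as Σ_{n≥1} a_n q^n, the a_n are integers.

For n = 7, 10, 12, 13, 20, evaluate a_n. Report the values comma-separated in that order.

[q^7] f(7)=1,f(1)=1 ⇒ 2
q^10  k|10↦f(k): 10:1 5:1 2:1 1:1  a_10=4
q^12  k|12↦f(k): 12:1 6:1 4:1 3:1 2:1 1:1  a_12=6
q^13  k|13↦f(k): 1:1 13:1  a_13=2
[q^20] f(1)=1,f(2)=1,f(4)=1,f(5)=1,f(10)=1,f(20)=1 ⇒ 6

2, 4, 6, 2, 6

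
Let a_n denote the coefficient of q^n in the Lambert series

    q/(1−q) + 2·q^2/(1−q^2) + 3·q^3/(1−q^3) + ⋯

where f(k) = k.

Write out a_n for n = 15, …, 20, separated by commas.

24, 31, 18, 39, 20, 42

q^15  k|15↦f(k): 15:15 5:5 3:3 1:1  a_15=24
[q^16] f(16)=16,f(8)=8,f(4)=4,f(2)=2,f(1)=1 ⇒ 31
q^17  k|17↦f(k): 1:1 17:17  a_17=18
q^18  k|18↦f(k): 18:18 9:9 6:6 3:3 2:2 1:1  a_18=39
d|19:{1,19}  Σf=1+19=20
q^20  k|20↦f(k): 20:20 10:10 5:5 4:4 2:2 1:1  a_20=42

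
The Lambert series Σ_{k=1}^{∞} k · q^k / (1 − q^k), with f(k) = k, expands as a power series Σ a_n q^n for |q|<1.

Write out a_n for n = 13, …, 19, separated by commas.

14, 24, 24, 31, 18, 39, 20

d|13:{1,13}  Σf=1+13=14
d|14:{1,2,7,14}  Σf=1+2+7+14=24
q^15  k|15↦f(k): 15:15 5:5 3:3 1:1  a_15=24
n=16: 1·16 2·8 4·4 8·2 16·1  f→[1+2+4+8+16]=31
q^17  k|17↦f(k): 1:1 17:17  a_17=18
d|18:{18,9,6,3,2,1}  Σf=18+9+6+3+2+1=39
n=19: 19·1 1·19  f→[19+1]=20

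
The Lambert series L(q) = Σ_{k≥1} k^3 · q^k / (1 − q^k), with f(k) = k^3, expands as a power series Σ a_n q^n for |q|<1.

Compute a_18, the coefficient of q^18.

n=18: 18·1 9·2 6·3 3·6 2·9 1·18  f→[5832+729+216+27+8+1]=6813

a_18 = 6813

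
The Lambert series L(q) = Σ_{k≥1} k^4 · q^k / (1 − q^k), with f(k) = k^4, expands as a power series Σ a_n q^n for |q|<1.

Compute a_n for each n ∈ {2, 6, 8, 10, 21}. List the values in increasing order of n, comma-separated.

17, 1394, 4369, 10642, 196964

n=2: 2·1 1·2  f→[16+1]=17
q^6  k|6↦f(k): 1:1 2:16 3:81 6:1296  a_6=1394
[q^8] f(1)=1,f(2)=16,f(4)=256,f(8)=4096 ⇒ 4369
n=10: 10·1 5·2 2·5 1·10  f→[10000+625+16+1]=10642
q^21  k|21↦f(k): 1:1 3:81 7:2401 21:194481  a_21=196964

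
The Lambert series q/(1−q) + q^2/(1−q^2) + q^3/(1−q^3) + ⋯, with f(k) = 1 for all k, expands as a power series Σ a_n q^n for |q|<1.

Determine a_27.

a_27 = 4

[q^27] f(1)=1,f(3)=1,f(9)=1,f(27)=1 ⇒ 4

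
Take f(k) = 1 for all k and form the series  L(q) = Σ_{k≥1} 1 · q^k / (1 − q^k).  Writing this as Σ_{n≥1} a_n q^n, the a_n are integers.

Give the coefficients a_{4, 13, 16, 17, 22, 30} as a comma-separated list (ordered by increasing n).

3, 2, 5, 2, 4, 8

d|4:{4,2,1}  Σf=1+1+1=3
[q^13] f(13)=1,f(1)=1 ⇒ 2
[q^16] f(16)=1,f(8)=1,f(4)=1,f(2)=1,f(1)=1 ⇒ 5
d|17:{1,17}  Σf=1+1=2
[q^22] f(22)=1,f(11)=1,f(2)=1,f(1)=1 ⇒ 4
[q^30] f(1)=1,f(2)=1,f(3)=1,f(5)=1,f(6)=1,f(10)=1,f(15)=1,f(30)=1 ⇒ 8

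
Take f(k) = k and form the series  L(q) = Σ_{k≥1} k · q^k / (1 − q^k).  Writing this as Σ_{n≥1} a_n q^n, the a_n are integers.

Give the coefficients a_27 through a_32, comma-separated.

d|27:{1,3,9,27}  Σf=1+3+9+27=40
[q^28] f(28)=28,f(14)=14,f(7)=7,f(4)=4,f(2)=2,f(1)=1 ⇒ 56
q^29  k|29↦f(k): 1:1 29:29  a_29=30
[q^30] f(30)=30,f(15)=15,f(10)=10,f(6)=6,f(5)=5,f(3)=3,f(2)=2,f(1)=1 ⇒ 72
q^31  k|31↦f(k): 1:1 31:31  a_31=32
n=32: 32·1 16·2 8·4 4·8 2·16 1·32  f→[32+16+8+4+2+1]=63

40, 56, 30, 72, 32, 63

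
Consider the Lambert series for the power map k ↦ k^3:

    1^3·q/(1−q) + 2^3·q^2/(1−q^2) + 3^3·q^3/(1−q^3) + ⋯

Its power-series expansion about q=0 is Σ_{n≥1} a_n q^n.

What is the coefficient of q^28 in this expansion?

a_28 = 25112

n=28: 1·28 2·14 4·7 7·4 14·2 28·1  f→[1+8+64+343+2744+21952]=25112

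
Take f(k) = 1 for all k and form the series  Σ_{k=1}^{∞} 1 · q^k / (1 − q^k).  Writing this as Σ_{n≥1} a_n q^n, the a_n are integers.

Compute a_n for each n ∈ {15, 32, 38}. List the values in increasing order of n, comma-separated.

q^15  k|15↦f(k): 15:1 5:1 3:1 1:1  a_15=4
n=32: 32·1 16·2 8·4 4·8 2·16 1·32  f→[1+1+1+1+1+1]=6
n=38: 38·1 19·2 2·19 1·38  f→[1+1+1+1]=4

4, 6, 4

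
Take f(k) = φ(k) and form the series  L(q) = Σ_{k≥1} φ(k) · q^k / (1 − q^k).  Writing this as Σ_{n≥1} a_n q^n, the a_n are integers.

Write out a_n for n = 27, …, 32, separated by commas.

n=27: 1·27 3·9 9·3 27·1  φ→[1+2+6+18]=27
d|28:{1,2,4,7,14,28}  Σφ=1+1+2+6+6+12=28
q^29  k|29↦φ(k): 29:28 1:1  a_29=29
q^30  k|30↦φ(k): 30:8 15:8 10:4 6:2 5:4 3:2 2:1 1:1  a_30=30
d|31:{31,1}  Σφ=30+1=31
q^32  k|32↦φ(k): 1:1 2:1 4:2 8:4 16:8 32:16  a_32=32

27, 28, 29, 30, 31, 32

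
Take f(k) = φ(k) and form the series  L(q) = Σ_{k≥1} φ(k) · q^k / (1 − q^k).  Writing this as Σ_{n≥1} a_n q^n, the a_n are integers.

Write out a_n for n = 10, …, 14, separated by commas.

[q^10] φ(10)=4,φ(5)=4,φ(2)=1,φ(1)=1 ⇒ 10
d|11:{1,11}  Σφ=1+10=11
[q^12] φ(1)=1,φ(2)=1,φ(3)=2,φ(4)=2,φ(6)=2,φ(12)=4 ⇒ 12
n=13: 13·1 1·13  φ→[12+1]=13
[q^14] φ(1)=1,φ(2)=1,φ(7)=6,φ(14)=6 ⇒ 14

10, 11, 12, 13, 14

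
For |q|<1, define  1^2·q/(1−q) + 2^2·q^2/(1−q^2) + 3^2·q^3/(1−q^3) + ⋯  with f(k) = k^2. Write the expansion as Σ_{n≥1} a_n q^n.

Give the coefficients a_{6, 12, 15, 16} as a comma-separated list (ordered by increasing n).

q^6  k|6↦f(k): 1:1 2:4 3:9 6:36  a_6=50
d|12:{1,2,3,4,6,12}  Σf=1+4+9+16+36+144=210
n=15: 15·1 5·3 3·5 1·15  f→[225+25+9+1]=260
d|16:{1,2,4,8,16}  Σf=1+4+16+64+256=341

50, 210, 260, 341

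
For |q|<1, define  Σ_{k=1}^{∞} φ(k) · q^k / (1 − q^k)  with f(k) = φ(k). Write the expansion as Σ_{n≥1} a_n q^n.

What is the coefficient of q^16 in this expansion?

[q^16] φ(16)=8,φ(8)=4,φ(4)=2,φ(2)=1,φ(1)=1 ⇒ 16

a_16 = 16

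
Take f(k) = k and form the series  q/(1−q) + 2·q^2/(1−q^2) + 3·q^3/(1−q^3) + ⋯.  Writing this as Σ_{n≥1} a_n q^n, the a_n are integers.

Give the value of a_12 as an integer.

a_12 = 28

n=12: 12·1 6·2 4·3 3·4 2·6 1·12  f→[12+6+4+3+2+1]=28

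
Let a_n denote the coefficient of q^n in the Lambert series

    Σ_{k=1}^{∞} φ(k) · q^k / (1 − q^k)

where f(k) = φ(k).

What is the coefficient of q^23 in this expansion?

d|23:{23,1}  Σφ=22+1=23

a_23 = 23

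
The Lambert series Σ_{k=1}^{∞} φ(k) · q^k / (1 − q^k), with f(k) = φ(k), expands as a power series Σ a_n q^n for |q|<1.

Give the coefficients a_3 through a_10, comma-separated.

q^3  k|3↦φ(k): 3:2 1:1  a_3=3
q^4  k|4↦φ(k): 1:1 2:1 4:2  a_4=4
[q^5] φ(5)=4,φ(1)=1 ⇒ 5
[q^6] φ(1)=1,φ(2)=1,φ(3)=2,φ(6)=2 ⇒ 6
d|7:{7,1}  Σφ=6+1=7
[q^8] φ(1)=1,φ(2)=1,φ(4)=2,φ(8)=4 ⇒ 8
[q^9] φ(9)=6,φ(3)=2,φ(1)=1 ⇒ 9
n=10: 10·1 5·2 2·5 1·10  φ→[4+4+1+1]=10

3, 4, 5, 6, 7, 8, 9, 10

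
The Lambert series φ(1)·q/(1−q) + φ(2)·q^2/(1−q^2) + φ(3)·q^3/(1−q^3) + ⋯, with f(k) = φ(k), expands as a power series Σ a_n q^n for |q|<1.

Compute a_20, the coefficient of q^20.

n=20: 1·20 2·10 4·5 5·4 10·2 20·1  φ→[1+1+2+4+4+8]=20

a_20 = 20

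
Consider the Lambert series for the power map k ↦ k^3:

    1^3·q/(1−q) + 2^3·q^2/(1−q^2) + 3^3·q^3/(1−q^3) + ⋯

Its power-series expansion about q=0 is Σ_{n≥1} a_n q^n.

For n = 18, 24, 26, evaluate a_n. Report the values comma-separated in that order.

d|18:{1,2,3,6,9,18}  Σf=1+8+27+216+729+5832=6813
q^24  k|24↦f(k): 1:1 2:8 3:27 4:64 6:216 8:512 12:1728 24:13824  a_24=16380
d|26:{1,2,13,26}  Σf=1+8+2197+17576=19782

6813, 16380, 19782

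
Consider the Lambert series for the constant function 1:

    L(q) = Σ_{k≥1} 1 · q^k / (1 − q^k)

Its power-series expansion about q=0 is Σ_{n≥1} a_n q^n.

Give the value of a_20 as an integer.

q^20  k|20↦f(k): 1:1 2:1 4:1 5:1 10:1 20:1  a_20=6

a_20 = 6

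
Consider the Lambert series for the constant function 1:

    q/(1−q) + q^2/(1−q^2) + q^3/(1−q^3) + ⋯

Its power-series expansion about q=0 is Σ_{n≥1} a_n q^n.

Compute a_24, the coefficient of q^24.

n=24: 24·1 12·2 8·3 6·4 4·6 3·8 2·12 1·24  f→[1+1+1+1+1+1+1+1]=8

a_24 = 8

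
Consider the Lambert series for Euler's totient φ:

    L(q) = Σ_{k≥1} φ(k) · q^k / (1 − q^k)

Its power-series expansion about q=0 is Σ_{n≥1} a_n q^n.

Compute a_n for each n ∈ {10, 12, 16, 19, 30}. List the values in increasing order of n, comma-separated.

n=10: 1·10 2·5 5·2 10·1  φ→[1+1+4+4]=10
d|12:{1,2,3,4,6,12}  Σφ=1+1+2+2+2+4=12
q^16  k|16↦φ(k): 16:8 8:4 4:2 2:1 1:1  a_16=16
d|19:{19,1}  Σφ=18+1=19
q^30  k|30↦φ(k): 1:1 2:1 3:2 5:4 6:2 10:4 15:8 30:8  a_30=30

10, 12, 16, 19, 30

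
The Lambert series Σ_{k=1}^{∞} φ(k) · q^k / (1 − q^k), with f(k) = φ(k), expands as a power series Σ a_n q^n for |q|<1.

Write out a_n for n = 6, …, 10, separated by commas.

q^6  k|6↦φ(k): 6:2 3:2 2:1 1:1  a_6=6
n=7: 7·1 1·7  φ→[6+1]=7
[q^8] φ(8)=4,φ(4)=2,φ(2)=1,φ(1)=1 ⇒ 8
n=9: 9·1 3·3 1·9  φ→[6+2+1]=9
q^10  k|10↦φ(k): 1:1 2:1 5:4 10:4  a_10=10

6, 7, 8, 9, 10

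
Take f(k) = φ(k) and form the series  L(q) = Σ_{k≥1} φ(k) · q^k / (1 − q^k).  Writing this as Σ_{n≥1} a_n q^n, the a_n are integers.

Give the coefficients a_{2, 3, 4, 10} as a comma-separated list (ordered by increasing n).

d|2:{1,2}  Σφ=1+1=2
q^3  k|3↦φ(k): 1:1 3:2  a_3=3
[q^4] φ(1)=1,φ(2)=1,φ(4)=2 ⇒ 4
[q^10] φ(1)=1,φ(2)=1,φ(5)=4,φ(10)=4 ⇒ 10

2, 3, 4, 10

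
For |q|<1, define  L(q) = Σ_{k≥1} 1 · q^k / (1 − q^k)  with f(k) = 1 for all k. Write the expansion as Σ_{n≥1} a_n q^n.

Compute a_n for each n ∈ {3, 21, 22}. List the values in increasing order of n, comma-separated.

q^3  k|3↦f(k): 1:1 3:1  a_3=2
n=21: 21·1 7·3 3·7 1·21  f→[1+1+1+1]=4
d|22:{1,2,11,22}  Σf=1+1+1+1=4

2, 4, 4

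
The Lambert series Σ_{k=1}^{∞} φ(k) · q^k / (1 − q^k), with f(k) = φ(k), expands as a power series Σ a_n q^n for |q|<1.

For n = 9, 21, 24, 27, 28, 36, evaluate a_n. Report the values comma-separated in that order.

q^9  k|9↦φ(k): 1:1 3:2 9:6  a_9=9
n=21: 1·21 3·7 7·3 21·1  φ→[1+2+6+12]=21
n=24: 24·1 12·2 8·3 6·4 4·6 3·8 2·12 1·24  φ→[8+4+4+2+2+2+1+1]=24
n=27: 1·27 3·9 9·3 27·1  φ→[1+2+6+18]=27
n=28: 1·28 2·14 4·7 7·4 14·2 28·1  φ→[1+1+2+6+6+12]=28
d|36:{1,2,3,4,6,9,12,18,36}  Σφ=1+1+2+2+2+6+4+6+12=36

9, 21, 24, 27, 28, 36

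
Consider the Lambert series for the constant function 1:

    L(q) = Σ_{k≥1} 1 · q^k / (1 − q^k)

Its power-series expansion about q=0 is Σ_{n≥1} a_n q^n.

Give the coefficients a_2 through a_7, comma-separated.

n=2: 1·2 2·1  f→[1+1]=2
q^3  k|3↦f(k): 3:1 1:1  a_3=2
[q^4] f(1)=1,f(2)=1,f(4)=1 ⇒ 3
d|5:{5,1}  Σf=1+1=2
q^6  k|6↦f(k): 1:1 2:1 3:1 6:1  a_6=4
n=7: 7·1 1·7  f→[1+1]=2

2, 2, 3, 2, 4, 2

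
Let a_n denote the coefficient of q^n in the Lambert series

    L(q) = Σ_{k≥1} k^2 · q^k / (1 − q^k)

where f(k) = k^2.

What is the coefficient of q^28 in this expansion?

n=28: 28·1 14·2 7·4 4·7 2·14 1·28  f→[784+196+49+16+4+1]=1050

a_28 = 1050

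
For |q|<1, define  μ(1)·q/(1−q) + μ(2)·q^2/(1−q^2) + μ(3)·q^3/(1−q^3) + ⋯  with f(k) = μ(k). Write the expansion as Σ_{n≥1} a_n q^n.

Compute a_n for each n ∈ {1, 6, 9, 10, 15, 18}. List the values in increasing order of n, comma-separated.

1, 0, 0, 0, 0, 0

n=1: 1·1  μ→[1]=1
d|6:{6,3,2,1}  Σμ=1+(-1)+(-1)+1=0
[q^9] μ(9)=0,μ(3)=-1,μ(1)=1 ⇒ 0
n=10: 10·1 5·2 2·5 1·10  μ→[1+(-1)+(-1)+1]=0
n=15: 15·1 5·3 3·5 1·15  μ→[1+(-1)+(-1)+1]=0
n=18: 18·1 9·2 6·3 3·6 2·9 1·18  μ→[0+0+1+(-1)+(-1)+1]=0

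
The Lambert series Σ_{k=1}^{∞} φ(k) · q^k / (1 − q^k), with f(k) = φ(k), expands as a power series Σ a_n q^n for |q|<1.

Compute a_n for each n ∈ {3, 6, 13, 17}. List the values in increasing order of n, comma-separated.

q^3  k|3↦φ(k): 1:1 3:2  a_3=3
[q^6] φ(6)=2,φ(3)=2,φ(2)=1,φ(1)=1 ⇒ 6
[q^13] φ(1)=1,φ(13)=12 ⇒ 13
n=17: 17·1 1·17  φ→[16+1]=17

3, 6, 13, 17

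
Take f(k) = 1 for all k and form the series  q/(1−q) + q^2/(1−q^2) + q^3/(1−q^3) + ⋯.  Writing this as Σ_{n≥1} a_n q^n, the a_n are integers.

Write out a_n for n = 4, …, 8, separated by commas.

3, 2, 4, 2, 4

q^4  k|4↦f(k): 1:1 2:1 4:1  a_4=3
q^5  k|5↦f(k): 5:1 1:1  a_5=2
d|6:{1,2,3,6}  Σf=1+1+1+1=4
[q^7] f(7)=1,f(1)=1 ⇒ 2
q^8  k|8↦f(k): 1:1 2:1 4:1 8:1  a_8=4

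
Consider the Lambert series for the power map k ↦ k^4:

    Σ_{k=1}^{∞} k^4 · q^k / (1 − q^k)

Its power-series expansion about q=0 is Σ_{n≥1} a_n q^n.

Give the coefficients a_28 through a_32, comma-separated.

[q^28] f(28)=614656,f(14)=38416,f(7)=2401,f(4)=256,f(2)=16,f(1)=1 ⇒ 655746
d|29:{1,29}  Σf=1+707281=707282
n=30: 30·1 15·2 10·3 6·5 5·6 3·10 2·15 1·30  f→[810000+50625+10000+1296+625+81+16+1]=872644
q^31  k|31↦f(k): 31:923521 1:1  a_31=923522
n=32: 1·32 2·16 4·8 8·4 16·2 32·1  f→[1+16+256+4096+65536+1048576]=1118481

655746, 707282, 872644, 923522, 1118481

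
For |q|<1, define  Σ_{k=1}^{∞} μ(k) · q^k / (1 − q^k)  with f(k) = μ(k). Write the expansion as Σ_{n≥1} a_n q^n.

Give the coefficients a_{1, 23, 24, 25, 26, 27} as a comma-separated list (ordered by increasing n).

n=1: 1·1  μ→[1]=1
n=23: 23·1 1·23  μ→[(-1)+1]=0
q^24  k|24↦μ(k): 1:1 2:-1 3:-1 4:0 6:1 8:0 12:0 24:0  a_24=0
[q^25] μ(1)=1,μ(5)=-1,μ(25)=0 ⇒ 0
[q^26] μ(1)=1,μ(2)=-1,μ(13)=-1,μ(26)=1 ⇒ 0
d|27:{1,3,9,27}  Σμ=1+(-1)+0+0=0

1, 0, 0, 0, 0, 0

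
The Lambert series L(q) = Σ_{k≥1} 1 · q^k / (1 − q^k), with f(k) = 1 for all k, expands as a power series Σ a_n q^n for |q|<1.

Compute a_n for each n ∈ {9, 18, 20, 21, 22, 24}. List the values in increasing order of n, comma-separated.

3, 6, 6, 4, 4, 8

[q^9] f(9)=1,f(3)=1,f(1)=1 ⇒ 3
[q^18] f(18)=1,f(9)=1,f(6)=1,f(3)=1,f(2)=1,f(1)=1 ⇒ 6
n=20: 20·1 10·2 5·4 4·5 2·10 1·20  f→[1+1+1+1+1+1]=6
q^21  k|21↦f(k): 1:1 3:1 7:1 21:1  a_21=4
[q^22] f(22)=1,f(11)=1,f(2)=1,f(1)=1 ⇒ 4
d|24:{24,12,8,6,4,3,2,1}  Σf=1+1+1+1+1+1+1+1=8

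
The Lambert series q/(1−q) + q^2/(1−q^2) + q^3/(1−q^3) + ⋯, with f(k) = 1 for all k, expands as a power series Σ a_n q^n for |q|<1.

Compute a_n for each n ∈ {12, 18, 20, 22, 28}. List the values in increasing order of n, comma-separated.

q^12  k|12↦f(k): 1:1 2:1 3:1 4:1 6:1 12:1  a_12=6
q^18  k|18↦f(k): 18:1 9:1 6:1 3:1 2:1 1:1  a_18=6
d|20:{20,10,5,4,2,1}  Σf=1+1+1+1+1+1=6
d|22:{1,2,11,22}  Σf=1+1+1+1=4
q^28  k|28↦f(k): 1:1 2:1 4:1 7:1 14:1 28:1  a_28=6

6, 6, 6, 4, 6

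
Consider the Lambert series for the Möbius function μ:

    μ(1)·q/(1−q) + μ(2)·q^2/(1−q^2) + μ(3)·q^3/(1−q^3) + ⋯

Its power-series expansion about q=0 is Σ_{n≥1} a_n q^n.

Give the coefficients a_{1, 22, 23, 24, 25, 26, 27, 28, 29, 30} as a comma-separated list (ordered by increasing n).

q^1  k|1↦μ(k): 1:1  a_1=1
[q^22] μ(22)=1,μ(11)=-1,μ(2)=-1,μ(1)=1 ⇒ 0
d|23:{1,23}  Σμ=1+(-1)=0
n=24: 24·1 12·2 8·3 6·4 4·6 3·8 2·12 1·24  μ→[0+0+0+1+0+(-1)+(-1)+1]=0
[q^25] μ(25)=0,μ(5)=-1,μ(1)=1 ⇒ 0
[q^26] μ(26)=1,μ(13)=-1,μ(2)=-1,μ(1)=1 ⇒ 0
[q^27] μ(27)=0,μ(9)=0,μ(3)=-1,μ(1)=1 ⇒ 0
n=28: 28·1 14·2 7·4 4·7 2·14 1·28  μ→[0+1+(-1)+0+(-1)+1]=0
q^29  k|29↦μ(k): 29:-1 1:1  a_29=0
n=30: 30·1 15·2 10·3 6·5 5·6 3·10 2·15 1·30  μ→[(-1)+1+1+1+(-1)+(-1)+(-1)+1]=0

1, 0, 0, 0, 0, 0, 0, 0, 0, 0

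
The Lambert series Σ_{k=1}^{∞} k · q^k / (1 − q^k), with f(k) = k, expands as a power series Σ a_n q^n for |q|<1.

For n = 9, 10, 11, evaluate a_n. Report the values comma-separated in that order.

n=9: 1·9 3·3 9·1  f→[1+3+9]=13
[q^10] f(1)=1,f(2)=2,f(5)=5,f(10)=10 ⇒ 18
d|11:{1,11}  Σf=1+11=12

13, 18, 12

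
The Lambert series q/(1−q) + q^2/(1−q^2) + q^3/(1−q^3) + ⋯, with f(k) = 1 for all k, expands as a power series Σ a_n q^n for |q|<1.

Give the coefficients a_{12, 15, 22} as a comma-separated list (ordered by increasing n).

q^12  k|12↦f(k): 1:1 2:1 3:1 4:1 6:1 12:1  a_12=6
n=15: 1·15 3·5 5·3 15·1  f→[1+1+1+1]=4
q^22  k|22↦f(k): 1:1 2:1 11:1 22:1  a_22=4

6, 4, 4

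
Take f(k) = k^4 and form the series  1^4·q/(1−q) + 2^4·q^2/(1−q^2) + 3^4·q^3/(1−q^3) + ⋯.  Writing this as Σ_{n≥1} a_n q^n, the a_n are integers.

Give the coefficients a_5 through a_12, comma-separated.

626, 1394, 2402, 4369, 6643, 10642, 14642, 22386

n=5: 1·5 5·1  f→[1+625]=626
n=6: 6·1 3·2 2·3 1·6  f→[1296+81+16+1]=1394
n=7: 7·1 1·7  f→[2401+1]=2402
n=8: 8·1 4·2 2·4 1·8  f→[4096+256+16+1]=4369
q^9  k|9↦f(k): 9:6561 3:81 1:1  a_9=6643
d|10:{10,5,2,1}  Σf=10000+625+16+1=10642
q^11  k|11↦f(k): 11:14641 1:1  a_11=14642
n=12: 1·12 2·6 3·4 4·3 6·2 12·1  f→[1+16+81+256+1296+20736]=22386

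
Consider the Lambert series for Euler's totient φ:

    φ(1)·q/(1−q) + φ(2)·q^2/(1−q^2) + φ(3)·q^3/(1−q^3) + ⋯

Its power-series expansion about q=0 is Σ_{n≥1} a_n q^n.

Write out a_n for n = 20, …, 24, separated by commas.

q^20  k|20↦φ(k): 20:8 10:4 5:4 4:2 2:1 1:1  a_20=20
[q^21] φ(21)=12,φ(7)=6,φ(3)=2,φ(1)=1 ⇒ 21
q^22  k|22↦φ(k): 1:1 2:1 11:10 22:10  a_22=22
q^23  k|23↦φ(k): 1:1 23:22  a_23=23
[q^24] φ(1)=1,φ(2)=1,φ(3)=2,φ(4)=2,φ(6)=2,φ(8)=4,φ(12)=4,φ(24)=8 ⇒ 24

20, 21, 22, 23, 24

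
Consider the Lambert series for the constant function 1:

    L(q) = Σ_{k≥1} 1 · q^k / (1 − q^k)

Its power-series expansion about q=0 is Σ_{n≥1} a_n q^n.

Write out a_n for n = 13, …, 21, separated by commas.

q^13  k|13↦f(k): 1:1 13:1  a_13=2
n=14: 1·14 2·7 7·2 14·1  f→[1+1+1+1]=4
q^15  k|15↦f(k): 1:1 3:1 5:1 15:1  a_15=4
q^16  k|16↦f(k): 1:1 2:1 4:1 8:1 16:1  a_16=5
q^17  k|17↦f(k): 17:1 1:1  a_17=2
n=18: 18·1 9·2 6·3 3·6 2·9 1·18  f→[1+1+1+1+1+1]=6
n=19: 19·1 1·19  f→[1+1]=2
n=20: 20·1 10·2 5·4 4·5 2·10 1·20  f→[1+1+1+1+1+1]=6
d|21:{1,3,7,21}  Σf=1+1+1+1=4

2, 4, 4, 5, 2, 6, 2, 6, 4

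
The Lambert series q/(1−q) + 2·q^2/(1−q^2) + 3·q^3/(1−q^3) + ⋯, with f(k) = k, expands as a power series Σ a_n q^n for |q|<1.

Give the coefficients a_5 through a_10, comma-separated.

q^5  k|5↦f(k): 1:1 5:5  a_5=6
d|6:{1,2,3,6}  Σf=1+2+3+6=12
q^7  k|7↦f(k): 1:1 7:7  a_7=8
n=8: 8·1 4·2 2·4 1·8  f→[8+4+2+1]=15
d|9:{9,3,1}  Σf=9+3+1=13
d|10:{1,2,5,10}  Σf=1+2+5+10=18

6, 12, 8, 15, 13, 18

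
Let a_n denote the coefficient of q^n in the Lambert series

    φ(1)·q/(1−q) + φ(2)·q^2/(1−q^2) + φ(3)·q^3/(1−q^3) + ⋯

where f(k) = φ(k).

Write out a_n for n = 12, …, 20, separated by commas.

q^12  k|12↦φ(k): 1:1 2:1 3:2 4:2 6:2 12:4  a_12=12
q^13  k|13↦φ(k): 13:12 1:1  a_13=13
q^14  k|14↦φ(k): 1:1 2:1 7:6 14:6  a_14=14
n=15: 15·1 5·3 3·5 1·15  φ→[8+4+2+1]=15
d|16:{1,2,4,8,16}  Σφ=1+1+2+4+8=16
q^17  k|17↦φ(k): 1:1 17:16  a_17=17
d|18:{18,9,6,3,2,1}  Σφ=6+6+2+2+1+1=18
q^19  k|19↦φ(k): 1:1 19:18  a_19=19
q^20  k|20↦φ(k): 20:8 10:4 5:4 4:2 2:1 1:1  a_20=20

12, 13, 14, 15, 16, 17, 18, 19, 20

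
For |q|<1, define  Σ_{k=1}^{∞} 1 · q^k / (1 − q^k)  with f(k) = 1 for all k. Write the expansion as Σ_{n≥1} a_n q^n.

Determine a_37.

q^37  k|37↦f(k): 37:1 1:1  a_37=2

a_37 = 2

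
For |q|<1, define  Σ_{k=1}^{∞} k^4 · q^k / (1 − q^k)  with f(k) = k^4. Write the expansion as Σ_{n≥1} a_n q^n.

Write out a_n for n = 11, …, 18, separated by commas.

14642, 22386, 28562, 40834, 51332, 69905, 83522, 112931

q^11  k|11↦f(k): 11:14641 1:1  a_11=14642
n=12: 12·1 6·2 4·3 3·4 2·6 1·12  f→[20736+1296+256+81+16+1]=22386
n=13: 13·1 1·13  f→[28561+1]=28562
d|14:{1,2,7,14}  Σf=1+16+2401+38416=40834
q^15  k|15↦f(k): 1:1 3:81 5:625 15:50625  a_15=51332
q^16  k|16↦f(k): 16:65536 8:4096 4:256 2:16 1:1  a_16=69905
d|17:{17,1}  Σf=83521+1=83522
n=18: 1·18 2·9 3·6 6·3 9·2 18·1  f→[1+16+81+1296+6561+104976]=112931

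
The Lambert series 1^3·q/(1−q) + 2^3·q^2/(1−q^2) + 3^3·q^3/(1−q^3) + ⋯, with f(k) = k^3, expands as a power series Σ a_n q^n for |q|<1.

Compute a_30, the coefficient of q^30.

d|30:{1,2,3,5,6,10,15,30}  Σf=1+8+27+125+216+1000+3375+27000=31752

a_30 = 31752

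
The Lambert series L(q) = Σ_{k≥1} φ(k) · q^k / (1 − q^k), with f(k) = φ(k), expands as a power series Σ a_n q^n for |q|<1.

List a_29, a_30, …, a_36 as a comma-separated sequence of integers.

d|29:{1,29}  Σφ=1+28=29
[q^30] φ(30)=8,φ(15)=8,φ(10)=4,φ(6)=2,φ(5)=4,φ(3)=2,φ(2)=1,φ(1)=1 ⇒ 30
q^31  k|31↦φ(k): 1:1 31:30  a_31=31
d|32:{32,16,8,4,2,1}  Σφ=16+8+4+2+1+1=32
n=33: 1·33 3·11 11·3 33·1  φ→[1+2+10+20]=33
[q^34] φ(1)=1,φ(2)=1,φ(17)=16,φ(34)=16 ⇒ 34
n=35: 1·35 5·7 7·5 35·1  φ→[1+4+6+24]=35
d|36:{36,18,12,9,6,4,3,2,1}  Σφ=12+6+4+6+2+2+2+1+1=36

29, 30, 31, 32, 33, 34, 35, 36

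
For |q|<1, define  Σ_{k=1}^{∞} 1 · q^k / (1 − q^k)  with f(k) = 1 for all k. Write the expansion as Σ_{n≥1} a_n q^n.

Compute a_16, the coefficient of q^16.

n=16: 16·1 8·2 4·4 2·8 1·16  f→[1+1+1+1+1]=5

a_16 = 5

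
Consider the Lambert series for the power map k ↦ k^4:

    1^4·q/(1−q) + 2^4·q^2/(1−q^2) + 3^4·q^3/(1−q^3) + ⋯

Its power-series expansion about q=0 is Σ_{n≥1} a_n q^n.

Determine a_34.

a_34 = 1419874

q^34  k|34↦f(k): 1:1 2:16 17:83521 34:1336336  a_34=1419874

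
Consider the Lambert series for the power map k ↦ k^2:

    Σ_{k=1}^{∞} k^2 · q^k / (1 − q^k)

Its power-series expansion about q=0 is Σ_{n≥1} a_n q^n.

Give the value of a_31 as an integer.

a_31 = 962

n=31: 31·1 1·31  f→[961+1]=962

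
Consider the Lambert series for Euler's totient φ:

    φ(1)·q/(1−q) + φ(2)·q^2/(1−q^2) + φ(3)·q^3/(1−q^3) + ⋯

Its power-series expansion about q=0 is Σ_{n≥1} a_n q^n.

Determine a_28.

d|28:{1,2,4,7,14,28}  Σφ=1+1+2+6+6+12=28

a_28 = 28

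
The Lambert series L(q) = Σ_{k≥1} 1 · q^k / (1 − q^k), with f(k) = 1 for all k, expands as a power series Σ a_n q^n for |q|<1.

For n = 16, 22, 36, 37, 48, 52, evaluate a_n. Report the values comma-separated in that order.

n=16: 1·16 2·8 4·4 8·2 16·1  f→[1+1+1+1+1]=5
q^22  k|22↦f(k): 22:1 11:1 2:1 1:1  a_22=4
q^36  k|36↦f(k): 36:1 18:1 12:1 9:1 6:1 4:1 3:1 2:1 1:1  a_36=9
[q^37] f(1)=1,f(37)=1 ⇒ 2
[q^48] f(48)=1,f(24)=1,f(16)=1,f(12)=1,f(8)=1,f(6)=1,f(4)=1,f(3)=1,f(2)=1,f(1)=1 ⇒ 10
q^52  k|52↦f(k): 1:1 2:1 4:1 13:1 26:1 52:1  a_52=6

5, 4, 9, 2, 10, 6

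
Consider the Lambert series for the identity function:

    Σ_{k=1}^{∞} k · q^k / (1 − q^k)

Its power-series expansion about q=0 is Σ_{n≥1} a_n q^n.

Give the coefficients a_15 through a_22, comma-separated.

24, 31, 18, 39, 20, 42, 32, 36

d|15:{1,3,5,15}  Σf=1+3+5+15=24
[q^16] f(1)=1,f(2)=2,f(4)=4,f(8)=8,f(16)=16 ⇒ 31
d|17:{17,1}  Σf=17+1=18
n=18: 1·18 2·9 3·6 6·3 9·2 18·1  f→[1+2+3+6+9+18]=39
[q^19] f(19)=19,f(1)=1 ⇒ 20
[q^20] f(1)=1,f(2)=2,f(4)=4,f(5)=5,f(10)=10,f(20)=20 ⇒ 42
d|21:{21,7,3,1}  Σf=21+7+3+1=32
d|22:{1,2,11,22}  Σf=1+2+11+22=36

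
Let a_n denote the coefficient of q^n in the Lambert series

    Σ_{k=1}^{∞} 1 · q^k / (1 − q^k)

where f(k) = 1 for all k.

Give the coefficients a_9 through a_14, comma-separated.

[q^9] f(9)=1,f(3)=1,f(1)=1 ⇒ 3
[q^10] f(1)=1,f(2)=1,f(5)=1,f(10)=1 ⇒ 4
q^11  k|11↦f(k): 11:1 1:1  a_11=2
n=12: 1·12 2·6 3·4 4·3 6·2 12·1  f→[1+1+1+1+1+1]=6
n=13: 1·13 13·1  f→[1+1]=2
n=14: 14·1 7·2 2·7 1·14  f→[1+1+1+1]=4

3, 4, 2, 6, 2, 4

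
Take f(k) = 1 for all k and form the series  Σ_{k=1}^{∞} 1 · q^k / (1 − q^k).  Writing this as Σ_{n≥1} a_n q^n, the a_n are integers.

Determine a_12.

q^12  k|12↦f(k): 1:1 2:1 3:1 4:1 6:1 12:1  a_12=6

a_12 = 6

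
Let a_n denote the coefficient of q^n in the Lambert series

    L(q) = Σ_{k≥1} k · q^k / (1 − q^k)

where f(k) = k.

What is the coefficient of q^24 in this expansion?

a_24 = 60

d|24:{24,12,8,6,4,3,2,1}  Σf=24+12+8+6+4+3+2+1=60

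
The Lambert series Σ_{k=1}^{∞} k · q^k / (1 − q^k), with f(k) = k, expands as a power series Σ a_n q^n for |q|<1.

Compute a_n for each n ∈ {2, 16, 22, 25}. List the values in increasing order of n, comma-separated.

[q^2] f(1)=1,f(2)=2 ⇒ 3
n=16: 1·16 2·8 4·4 8·2 16·1  f→[1+2+4+8+16]=31
q^22  k|22↦f(k): 1:1 2:2 11:11 22:22  a_22=36
q^25  k|25↦f(k): 25:25 5:5 1:1  a_25=31

3, 31, 36, 31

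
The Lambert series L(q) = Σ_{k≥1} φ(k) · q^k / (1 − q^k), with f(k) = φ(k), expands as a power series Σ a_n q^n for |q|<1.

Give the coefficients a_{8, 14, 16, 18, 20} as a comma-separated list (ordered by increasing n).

q^8  k|8↦φ(k): 1:1 2:1 4:2 8:4  a_8=8
q^14  k|14↦φ(k): 1:1 2:1 7:6 14:6  a_14=14
q^16  k|16↦φ(k): 16:8 8:4 4:2 2:1 1:1  a_16=16
d|18:{18,9,6,3,2,1}  Σφ=6+6+2+2+1+1=18
[q^20] φ(1)=1,φ(2)=1,φ(4)=2,φ(5)=4,φ(10)=4,φ(20)=8 ⇒ 20

8, 14, 16, 18, 20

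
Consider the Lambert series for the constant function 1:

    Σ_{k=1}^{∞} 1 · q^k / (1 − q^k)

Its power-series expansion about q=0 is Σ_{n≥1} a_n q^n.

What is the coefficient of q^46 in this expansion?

n=46: 1·46 2·23 23·2 46·1  f→[1+1+1+1]=4

a_46 = 4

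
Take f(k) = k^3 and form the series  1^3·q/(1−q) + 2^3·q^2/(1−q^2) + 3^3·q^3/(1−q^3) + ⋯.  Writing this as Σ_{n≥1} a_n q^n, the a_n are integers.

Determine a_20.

a_20 = 9198

[q^20] f(20)=8000,f(10)=1000,f(5)=125,f(4)=64,f(2)=8,f(1)=1 ⇒ 9198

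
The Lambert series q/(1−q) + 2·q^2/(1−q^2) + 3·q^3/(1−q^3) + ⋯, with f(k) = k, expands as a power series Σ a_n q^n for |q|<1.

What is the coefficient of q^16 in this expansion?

n=16: 16·1 8·2 4·4 2·8 1·16  f→[16+8+4+2+1]=31

a_16 = 31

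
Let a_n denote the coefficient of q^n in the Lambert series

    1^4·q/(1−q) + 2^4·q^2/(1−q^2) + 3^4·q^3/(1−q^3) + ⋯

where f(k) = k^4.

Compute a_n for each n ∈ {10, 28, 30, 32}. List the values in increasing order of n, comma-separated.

10642, 655746, 872644, 1118481

n=10: 1·10 2·5 5·2 10·1  f→[1+16+625+10000]=10642
q^28  k|28↦f(k): 1:1 2:16 4:256 7:2401 14:38416 28:614656  a_28=655746
d|30:{30,15,10,6,5,3,2,1}  Σf=810000+50625+10000+1296+625+81+16+1=872644
n=32: 1·32 2·16 4·8 8·4 16·2 32·1  f→[1+16+256+4096+65536+1048576]=1118481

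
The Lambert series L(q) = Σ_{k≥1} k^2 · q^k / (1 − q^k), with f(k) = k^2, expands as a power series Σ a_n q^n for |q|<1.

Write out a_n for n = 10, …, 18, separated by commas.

130, 122, 210, 170, 250, 260, 341, 290, 455

n=10: 1·10 2·5 5·2 10·1  f→[1+4+25+100]=130
d|11:{1,11}  Σf=1+121=122
n=12: 12·1 6·2 4·3 3·4 2·6 1·12  f→[144+36+16+9+4+1]=210
d|13:{13,1}  Σf=169+1=170
n=14: 14·1 7·2 2·7 1·14  f→[196+49+4+1]=250
q^15  k|15↦f(k): 15:225 5:25 3:9 1:1  a_15=260
q^16  k|16↦f(k): 1:1 2:4 4:16 8:64 16:256  a_16=341
q^17  k|17↦f(k): 17:289 1:1  a_17=290
q^18  k|18↦f(k): 1:1 2:4 3:9 6:36 9:81 18:324  a_18=455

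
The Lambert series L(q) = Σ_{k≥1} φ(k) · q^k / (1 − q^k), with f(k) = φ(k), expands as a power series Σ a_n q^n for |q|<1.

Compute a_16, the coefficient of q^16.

d|16:{1,2,4,8,16}  Σφ=1+1+2+4+8=16

a_16 = 16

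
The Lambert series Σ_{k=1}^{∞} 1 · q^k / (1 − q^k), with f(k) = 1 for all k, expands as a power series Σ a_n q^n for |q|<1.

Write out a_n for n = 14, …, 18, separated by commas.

4, 4, 5, 2, 6

n=14: 14·1 7·2 2·7 1·14  f→[1+1+1+1]=4
n=15: 15·1 5·3 3·5 1·15  f→[1+1+1+1]=4
n=16: 1·16 2·8 4·4 8·2 16·1  f→[1+1+1+1+1]=5
[q^17] f(17)=1,f(1)=1 ⇒ 2
n=18: 1·18 2·9 3·6 6·3 9·2 18·1  f→[1+1+1+1+1+1]=6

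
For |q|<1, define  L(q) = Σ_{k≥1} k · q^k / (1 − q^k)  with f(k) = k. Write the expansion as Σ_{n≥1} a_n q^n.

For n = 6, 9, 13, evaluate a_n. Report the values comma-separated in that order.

q^6  k|6↦f(k): 1:1 2:2 3:3 6:6  a_6=12
q^9  k|9↦f(k): 1:1 3:3 9:9  a_9=13
q^13  k|13↦f(k): 13:13 1:1  a_13=14

12, 13, 14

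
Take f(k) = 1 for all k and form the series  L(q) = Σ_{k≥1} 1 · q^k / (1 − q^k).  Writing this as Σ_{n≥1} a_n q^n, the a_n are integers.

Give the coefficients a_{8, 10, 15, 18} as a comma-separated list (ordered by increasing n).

4, 4, 4, 6

n=8: 8·1 4·2 2·4 1·8  f→[1+1+1+1]=4
[q^10] f(10)=1,f(5)=1,f(2)=1,f(1)=1 ⇒ 4
[q^15] f(15)=1,f(5)=1,f(3)=1,f(1)=1 ⇒ 4
d|18:{1,2,3,6,9,18}  Σf=1+1+1+1+1+1=6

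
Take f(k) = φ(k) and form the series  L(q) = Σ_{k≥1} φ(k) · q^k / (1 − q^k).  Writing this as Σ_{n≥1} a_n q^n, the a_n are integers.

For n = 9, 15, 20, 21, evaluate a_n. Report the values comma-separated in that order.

d|9:{1,3,9}  Σφ=1+2+6=9
[q^15] φ(15)=8,φ(5)=4,φ(3)=2,φ(1)=1 ⇒ 15
[q^20] φ(1)=1,φ(2)=1,φ(4)=2,φ(5)=4,φ(10)=4,φ(20)=8 ⇒ 20
[q^21] φ(21)=12,φ(7)=6,φ(3)=2,φ(1)=1 ⇒ 21

9, 15, 20, 21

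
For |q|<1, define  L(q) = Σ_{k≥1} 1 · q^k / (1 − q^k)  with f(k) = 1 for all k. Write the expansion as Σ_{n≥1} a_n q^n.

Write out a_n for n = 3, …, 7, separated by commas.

2, 3, 2, 4, 2

q^3  k|3↦f(k): 1:1 3:1  a_3=2
[q^4] f(4)=1,f(2)=1,f(1)=1 ⇒ 3
d|5:{1,5}  Σf=1+1=2
d|6:{1,2,3,6}  Σf=1+1+1+1=4
d|7:{1,7}  Σf=1+1=2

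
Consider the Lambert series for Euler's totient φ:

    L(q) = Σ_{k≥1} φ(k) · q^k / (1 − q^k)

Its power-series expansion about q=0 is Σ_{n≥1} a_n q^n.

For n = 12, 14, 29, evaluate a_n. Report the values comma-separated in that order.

d|12:{1,2,3,4,6,12}  Σφ=1+1+2+2+2+4=12
n=14: 14·1 7·2 2·7 1·14  φ→[6+6+1+1]=14
d|29:{29,1}  Σφ=28+1=29

12, 14, 29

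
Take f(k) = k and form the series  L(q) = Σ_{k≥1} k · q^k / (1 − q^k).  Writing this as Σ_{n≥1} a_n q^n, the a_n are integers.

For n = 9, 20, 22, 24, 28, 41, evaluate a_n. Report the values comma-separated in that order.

13, 42, 36, 60, 56, 42

q^9  k|9↦f(k): 1:1 3:3 9:9  a_9=13
n=20: 20·1 10·2 5·4 4·5 2·10 1·20  f→[20+10+5+4+2+1]=42
q^22  k|22↦f(k): 22:22 11:11 2:2 1:1  a_22=36
q^24  k|24↦f(k): 1:1 2:2 3:3 4:4 6:6 8:8 12:12 24:24  a_24=60
q^28  k|28↦f(k): 1:1 2:2 4:4 7:7 14:14 28:28  a_28=56
[q^41] f(1)=1,f(41)=41 ⇒ 42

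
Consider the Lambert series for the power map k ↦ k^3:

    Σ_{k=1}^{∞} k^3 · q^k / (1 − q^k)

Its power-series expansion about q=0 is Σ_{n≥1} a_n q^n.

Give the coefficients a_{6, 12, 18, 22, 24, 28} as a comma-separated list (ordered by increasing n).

252, 2044, 6813, 11988, 16380, 25112

d|6:{6,3,2,1}  Σf=216+27+8+1=252
q^12  k|12↦f(k): 1:1 2:8 3:27 4:64 6:216 12:1728  a_12=2044
d|18:{18,9,6,3,2,1}  Σf=5832+729+216+27+8+1=6813
d|22:{1,2,11,22}  Σf=1+8+1331+10648=11988
[q^24] f(1)=1,f(2)=8,f(3)=27,f(4)=64,f(6)=216,f(8)=512,f(12)=1728,f(24)=13824 ⇒ 16380
q^28  k|28↦f(k): 1:1 2:8 4:64 7:343 14:2744 28:21952  a_28=25112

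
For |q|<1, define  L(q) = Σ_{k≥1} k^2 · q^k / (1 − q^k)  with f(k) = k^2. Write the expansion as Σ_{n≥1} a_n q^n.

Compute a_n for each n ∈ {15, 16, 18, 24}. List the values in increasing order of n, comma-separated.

q^15  k|15↦f(k): 15:225 5:25 3:9 1:1  a_15=260
[q^16] f(16)=256,f(8)=64,f(4)=16,f(2)=4,f(1)=1 ⇒ 341
q^18  k|18↦f(k): 1:1 2:4 3:9 6:36 9:81 18:324  a_18=455
n=24: 1·24 2·12 3·8 4·6 6·4 8·3 12·2 24·1  f→[1+4+9+16+36+64+144+576]=850

260, 341, 455, 850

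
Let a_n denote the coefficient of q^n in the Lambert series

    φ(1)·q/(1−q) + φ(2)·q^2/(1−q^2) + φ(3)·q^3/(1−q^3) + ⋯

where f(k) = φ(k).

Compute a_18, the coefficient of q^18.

[q^18] φ(18)=6,φ(9)=6,φ(6)=2,φ(3)=2,φ(2)=1,φ(1)=1 ⇒ 18

a_18 = 18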